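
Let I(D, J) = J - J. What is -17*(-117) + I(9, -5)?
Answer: 1989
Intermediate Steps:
I(D, J) = 0
-17*(-117) + I(9, -5) = -17*(-117) + 0 = 1989 + 0 = 1989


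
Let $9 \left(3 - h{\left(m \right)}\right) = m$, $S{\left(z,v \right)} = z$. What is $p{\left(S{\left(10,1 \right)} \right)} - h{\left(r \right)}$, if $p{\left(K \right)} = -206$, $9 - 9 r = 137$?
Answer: $- \frac{17057}{81} \approx -210.58$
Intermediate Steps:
$r = - \frac{128}{9}$ ($r = 1 - \frac{137}{9} = - \frac{128}{9} \approx -14.222$)
$h{\left(m \right)} = 3 - \frac{m}{9}$
$p{\left(S{\left(10,1 \right)} \right)} - h{\left(r \right)} = -206 - \left(3 - - \frac{128}{81}\right) = -206 - \left(3 + \frac{128}{81}\right) = -206 - \frac{371}{81} = - \frac{17057}{81}$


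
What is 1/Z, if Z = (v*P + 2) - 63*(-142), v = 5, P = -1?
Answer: 1/8943 ≈ 0.00011182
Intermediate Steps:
Z = 8943 (Z = (5*(-1) + 2) - 63*(-142) = (-5 + 2) + 8946 = -3 + 8946 = 8943)
1/Z = 1/8943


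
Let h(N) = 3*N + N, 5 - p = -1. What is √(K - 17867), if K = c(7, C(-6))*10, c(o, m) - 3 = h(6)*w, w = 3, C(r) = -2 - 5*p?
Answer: I*√17117 ≈ 130.83*I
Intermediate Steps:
p = 6 (p = 5 - 1*(-1) = 5 + 1 = 6)
C(r) = -32 (C(r) = -2 - 5*6 = -2 - 30 = -32)
h(N) = 4*N
c(o, m) = 75 (c(o, m) = 3 + (4*6)*3 = 3 + 24*3 = 3 + 72 = 75)
K = 750 (K = 75*10 = 750)
√(K - 17867) = √(750 - 17867) = √(-17117) = I*√17117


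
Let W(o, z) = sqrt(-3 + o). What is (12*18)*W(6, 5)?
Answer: 216*sqrt(3) ≈ 374.12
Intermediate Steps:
(12*18)*W(6, 5) = (12*18)*sqrt(-3 + 6) = 216*sqrt(3)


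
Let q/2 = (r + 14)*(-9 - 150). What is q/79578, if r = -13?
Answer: -53/13263 ≈ -0.0039961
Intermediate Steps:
q = -318 (q = 2*((-13 + 14)*(-9 - 150)) = 2*(1*(-159)) = 2*(-159) = -318)
q/79578 = -318/79578 = -318*1/79578 = -53/13263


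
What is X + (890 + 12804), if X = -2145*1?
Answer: 11549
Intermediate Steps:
X = -2145
X + (890 + 12804) = -2145 + (890 + 12804) = -2145 + 13694 = 11549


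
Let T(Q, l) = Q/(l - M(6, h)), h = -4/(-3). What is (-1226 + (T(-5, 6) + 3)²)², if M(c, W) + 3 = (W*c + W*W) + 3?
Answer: 1947830548609/1336336 ≈ 1.4576e+6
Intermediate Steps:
h = 4/3 (h = -4*(-⅓) = 4/3 ≈ 1.3333)
M(c, W) = W² + W*c (M(c, W) = -3 + ((W*c + W*W) + 3) = -3 + ((W*c + W²) + 3) = -3 + ((W² + W*c) + 3) = -3 + (3 + W² + W*c) = W² + W*c)
T(Q, l) = Q/(-88/9 + l) (T(Q, l) = Q/(l - 4*(4/3 + 6)/3) = Q/(l - 4*22/(3*3)) = Q/(l - 1*88/9) = Q/(l - 88/9) = Q/(-88/9 + l))
(-1226 + (T(-5, 6) + 3)²)² = (-1226 + (9*(-5)/(-88 + 9*6) + 3)²)² = (-1226 + (9*(-5)/(-88 + 54) + 3)²)² = (-1226 + (9*(-5)/(-34) + 3)²)² = (-1226 + (9*(-5)*(-1/34) + 3)²)² = (-1226 + (45/34 + 3)²)² = (-1226 + (147/34)²)² = (-1226 + 21609/1156)² = (-1395647/1156)² = 1947830548609/1336336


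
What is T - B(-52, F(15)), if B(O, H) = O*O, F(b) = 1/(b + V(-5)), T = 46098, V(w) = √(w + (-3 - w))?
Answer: 43394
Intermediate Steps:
V(w) = I*√3 (V(w) = √(-3) = I*√3)
F(b) = 1/(b + I*√3)
B(O, H) = O²
T - B(-52, F(15)) = 46098 - 1*(-52)² = 46098 - 1*2704 = 46098 - 2704 = 43394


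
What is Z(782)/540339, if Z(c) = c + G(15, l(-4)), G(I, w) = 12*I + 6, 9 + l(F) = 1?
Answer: 968/540339 ≈ 0.0017915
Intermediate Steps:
l(F) = -8 (l(F) = -9 + 1 = -8)
G(I, w) = 6 + 12*I
Z(c) = 186 + c (Z(c) = c + (6 + 12*15) = c + (6 + 180) = c + 186 = 186 + c)
Z(782)/540339 = (186 + 782)/540339 = 968*(1/540339) = 968/540339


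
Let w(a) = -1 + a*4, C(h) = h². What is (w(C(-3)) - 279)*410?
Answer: -100040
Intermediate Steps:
w(a) = -1 + 4*a
(w(C(-3)) - 279)*410 = ((-1 + 4*(-3)²) - 279)*410 = ((-1 + 4*9) - 279)*410 = ((-1 + 36) - 279)*410 = (35 - 279)*410 = -244*410 = -100040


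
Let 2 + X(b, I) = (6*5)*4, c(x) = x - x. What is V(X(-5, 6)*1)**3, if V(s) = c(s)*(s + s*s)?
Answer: 0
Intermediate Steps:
c(x) = 0
X(b, I) = 118 (X(b, I) = -2 + (6*5)*4 = -2 + 30*4 = -2 + 120 = 118)
V(s) = 0 (V(s) = 0*(s + s*s) = 0*(s + s**2) = 0)
V(X(-5, 6)*1)**3 = 0**3 = 0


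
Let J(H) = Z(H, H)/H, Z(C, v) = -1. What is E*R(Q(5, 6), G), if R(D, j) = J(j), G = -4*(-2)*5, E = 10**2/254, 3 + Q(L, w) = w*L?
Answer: -5/508 ≈ -0.0098425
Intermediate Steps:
Q(L, w) = -3 + L*w (Q(L, w) = -3 + w*L = -3 + L*w)
E = 50/127 (E = 100*(1/254) = 50/127 ≈ 0.39370)
G = 40 (G = 8*5 = 40)
J(H) = -1/H
R(D, j) = -1/j
E*R(Q(5, 6), G) = 50*(-1/40)/127 = 50*(-1*1/40)/127 = (50/127)*(-1/40) = -5/508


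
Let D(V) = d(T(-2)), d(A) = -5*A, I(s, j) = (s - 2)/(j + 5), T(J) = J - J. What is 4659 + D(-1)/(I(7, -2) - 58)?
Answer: 4659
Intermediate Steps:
T(J) = 0
I(s, j) = (-2 + s)/(5 + j)
D(V) = 0 (D(V) = -5*0 = 0)
4659 + D(-1)/(I(7, -2) - 58) = 4659 + 0/((-2 + 7)/(5 - 2) - 58) = 4659 + 0/(5/3 - 58) = 4659 + 0/(-169/3) = 4659 + 0*(-3/169) = 4659 + 0 = 4659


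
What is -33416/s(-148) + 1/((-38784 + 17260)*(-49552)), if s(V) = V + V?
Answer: 4455009624933/39462618176 ≈ 112.89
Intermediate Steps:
s(V) = 2*V
-33416/s(-148) + 1/((-38784 + 17260)*(-49552)) = -33416/(2*(-148)) + 1/((-38784 + 17260)*(-49552)) = -33416/(-296) - 1/49552/(-21524) = -33416*(-1/296) - 1/21524*(-1/49552) = 4177/37 + 1/1066557248 = 4455009624933/39462618176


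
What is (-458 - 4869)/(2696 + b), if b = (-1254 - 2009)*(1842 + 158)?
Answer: 5327/6523304 ≈ 0.00081661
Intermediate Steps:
b = -6526000 (b = -3263*2000 = -6526000)
(-458 - 4869)/(2696 + b) = (-458 - 4869)/(2696 - 6526000) = -5327/(-6523304) = -5327*(-1/6523304) = 5327/6523304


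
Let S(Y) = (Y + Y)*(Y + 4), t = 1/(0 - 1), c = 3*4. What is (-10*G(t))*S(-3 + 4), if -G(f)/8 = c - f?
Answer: 10400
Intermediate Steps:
c = 12
t = -1 (t = 1/(-1) = -1)
G(f) = -96 + 8*f (G(f) = -8*(12 - f) = -96 + 8*f)
S(Y) = 2*Y*(4 + Y) (S(Y) = (2*Y)*(4 + Y) = 2*Y*(4 + Y))
(-10*G(t))*S(-3 + 4) = (-10*(-96 + 8*(-1)))*(2*(-3 + 4)*(4 + (-3 + 4))) = (-10*(-96 - 8))*(2*1*(4 + 1)) = (-10*(-104))*(2*1*5) = 1040*10 = 10400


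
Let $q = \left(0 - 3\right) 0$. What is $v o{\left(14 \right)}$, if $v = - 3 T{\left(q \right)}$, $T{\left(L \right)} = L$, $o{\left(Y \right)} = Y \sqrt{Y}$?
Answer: $0$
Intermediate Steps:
$q = 0$ ($q = \left(-3\right) 0 = 0$)
$o{\left(Y \right)} = Y^{\frac{3}{2}}$
$v = 0$ ($v = \left(-3\right) 0 = 0$)
$v o{\left(14 \right)} = 0 \cdot 14^{\frac{3}{2}} = 0 \cdot 14 \sqrt{14} = 0$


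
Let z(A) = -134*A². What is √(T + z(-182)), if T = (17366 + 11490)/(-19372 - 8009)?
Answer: 4*I*√207982265851707/27381 ≈ 2106.8*I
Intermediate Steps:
T = -28856/27381 (T = 28856/(-27381) = 28856*(-1/27381) = -28856/27381 ≈ -1.0539)
√(T + z(-182)) = √(-28856/27381 - 134*(-182)²) = √(-28856/27381 - 134*33124) = √(-28856/27381 - 4438616) = √(-121533773552/27381) = 4*I*√207982265851707/27381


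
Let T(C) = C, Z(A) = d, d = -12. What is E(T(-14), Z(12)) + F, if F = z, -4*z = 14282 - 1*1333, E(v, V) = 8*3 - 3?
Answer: -12865/4 ≈ -3216.3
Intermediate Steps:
Z(A) = -12
E(v, V) = 21 (E(v, V) = 24 - 3 = 21)
z = -12949/4 (z = -(14282 - 1*1333)/4 = -(14282 - 1333)/4 = -1/4*12949 = -12949/4 ≈ -3237.3)
F = -12949/4 ≈ -3237.3
E(T(-14), Z(12)) + F = 21 - 12949/4 = -12865/4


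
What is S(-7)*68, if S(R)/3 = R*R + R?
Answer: 8568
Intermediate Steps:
S(R) = 3*R + 3*R² (S(R) = 3*(R*R + R) = 3*(R² + R) = 3*(R + R²) = 3*R + 3*R²)
S(-7)*68 = (3*(-7)*(1 - 7))*68 = (3*(-7)*(-6))*68 = 126*68 = 8568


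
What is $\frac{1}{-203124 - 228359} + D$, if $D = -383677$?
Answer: $- \frac{165550102992}{431483} \approx -3.8368 \cdot 10^{5}$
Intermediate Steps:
$\frac{1}{-203124 - 228359} + D = \frac{1}{-203124 - 228359} - 383677 = \frac{1}{-431483} - 383677 = - \frac{1}{431483} - 383677 = - \frac{165550102992}{431483}$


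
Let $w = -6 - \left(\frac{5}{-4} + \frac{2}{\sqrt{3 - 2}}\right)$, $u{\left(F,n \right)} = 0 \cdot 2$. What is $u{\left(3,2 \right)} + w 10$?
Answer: $- \frac{135}{2} \approx -67.5$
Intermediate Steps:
$u{\left(F,n \right)} = 0$
$w = - \frac{27}{4}$ ($w = -6 - \left(5 \left(- \frac{1}{4}\right) + \frac{2}{\sqrt{1}}\right) = -6 - \left(- \frac{5}{4} + \frac{2}{1}\right) = -6 - \left(- \frac{5}{4} + 2 \cdot 1\right) = -6 - \left(- \frac{5}{4} + 2\right) = -6 - \frac{3}{4} = - \frac{27}{4} \approx -6.75$)
$u{\left(3,2 \right)} + w 10 = 0 - \frac{135}{2} = - \frac{135}{2}$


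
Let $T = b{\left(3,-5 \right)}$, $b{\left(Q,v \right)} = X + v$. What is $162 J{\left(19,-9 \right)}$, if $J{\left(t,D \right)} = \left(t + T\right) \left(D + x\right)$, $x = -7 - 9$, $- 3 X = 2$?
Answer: $-54000$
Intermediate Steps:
$X = - \frac{2}{3}$ ($X = \left(- \frac{1}{3}\right) 2 = - \frac{2}{3} \approx -0.66667$)
$x = -16$ ($x = -7 - 9 = -16$)
$b{\left(Q,v \right)} = - \frac{2}{3} + v$
$T = - \frac{17}{3}$ ($T = - \frac{2}{3} - 5 = - \frac{17}{3} \approx -5.6667$)
$J{\left(t,D \right)} = \left(-16 + D\right) \left(- \frac{17}{3} + t\right)$ ($J{\left(t,D \right)} = \left(t - \frac{17}{3}\right) \left(D - 16\right) = \left(- \frac{17}{3} + t\right) \left(-16 + D\right) = \left(-16 + D\right) \left(- \frac{17}{3} + t\right)$)
$162 J{\left(19,-9 \right)} = 162 \left(\frac{272}{3} - 304 - -51 - 171\right) = 162 \left(\frac{272}{3} - 304 + 51 - 171\right) = 162 \left(- \frac{1000}{3}\right) = -54000$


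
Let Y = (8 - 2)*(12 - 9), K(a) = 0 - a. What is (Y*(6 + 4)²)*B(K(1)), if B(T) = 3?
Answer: 5400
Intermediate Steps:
K(a) = -a
Y = 18 (Y = 6*3 = 18)
(Y*(6 + 4)²)*B(K(1)) = (18*(6 + 4)²)*3 = (18*10²)*3 = (18*100)*3 = 1800*3 = 5400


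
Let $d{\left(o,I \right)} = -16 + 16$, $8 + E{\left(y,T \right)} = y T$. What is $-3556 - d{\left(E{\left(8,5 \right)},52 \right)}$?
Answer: $-3556$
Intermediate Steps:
$E{\left(y,T \right)} = -8 + T y$ ($E{\left(y,T \right)} = -8 + y T = -8 + T y$)
$d{\left(o,I \right)} = 0$
$-3556 - d{\left(E{\left(8,5 \right)},52 \right)} = -3556 - 0 = -3556 + 0 = -3556$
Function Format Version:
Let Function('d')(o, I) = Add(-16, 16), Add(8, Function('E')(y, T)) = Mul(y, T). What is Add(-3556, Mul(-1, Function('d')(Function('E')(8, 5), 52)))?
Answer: -3556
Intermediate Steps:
Function('E')(y, T) = Add(-8, Mul(T, y)) (Function('E')(y, T) = Add(-8, Mul(y, T)) = Add(-8, Mul(T, y)))
Function('d')(o, I) = 0
Add(-3556, Mul(-1, Function('d')(Function('E')(8, 5), 52))) = Add(-3556, Mul(-1, 0)) = Add(-3556, 0) = -3556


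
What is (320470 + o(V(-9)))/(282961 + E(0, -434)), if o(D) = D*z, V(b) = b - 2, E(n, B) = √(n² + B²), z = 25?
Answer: 64039/56679 ≈ 1.1299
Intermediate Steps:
E(n, B) = √(B² + n²)
V(b) = -2 + b
o(D) = 25*D (o(D) = D*25 = 25*D)
(320470 + o(V(-9)))/(282961 + E(0, -434)) = (320470 + 25*(-2 - 9))/(282961 + √((-434)² + 0²)) = (320470 + 25*(-11))/(282961 + √(188356 + 0)) = (320470 - 275)/(282961 + √188356) = 320195/(282961 + 434) = 320195/283395 = 320195*(1/283395) = 64039/56679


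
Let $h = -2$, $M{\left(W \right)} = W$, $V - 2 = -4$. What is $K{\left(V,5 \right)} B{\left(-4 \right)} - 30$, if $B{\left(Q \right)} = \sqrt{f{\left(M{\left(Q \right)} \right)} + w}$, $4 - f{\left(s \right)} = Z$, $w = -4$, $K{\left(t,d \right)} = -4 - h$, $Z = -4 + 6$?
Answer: $-30 - 2 i \sqrt{2} \approx -30.0 - 2.8284 i$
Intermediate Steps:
$V = -2$ ($V = 2 - 4 = -2$)
$Z = 2$
$K{\left(t,d \right)} = -2$ ($K{\left(t,d \right)} = -4 - -2 = -4 + 2 = -2$)
$f{\left(s \right)} = 2$ ($f{\left(s \right)} = 4 - 2 = 2$)
$B{\left(Q \right)} = i \sqrt{2}$ ($B{\left(Q \right)} = \sqrt{2 - 4} = \sqrt{-2} = i \sqrt{2}$)
$K{\left(V,5 \right)} B{\left(-4 \right)} - 30 = - 2 i \sqrt{2} - 30 = -30 - 2 i \sqrt{2}$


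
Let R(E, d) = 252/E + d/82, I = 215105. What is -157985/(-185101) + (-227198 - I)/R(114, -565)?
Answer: 127555745474109/1349571391 ≈ 94516.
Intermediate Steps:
R(E, d) = 252/E + d/82 (R(E, d) = 252/E + d*(1/82) = 252/E + d/82)
-157985/(-185101) + (-227198 - I)/R(114, -565) = -157985/(-185101) + (-227198 - 1*215105)/(252/114 + (1/82)*(-565)) = -157985*(-1/185101) + (-227198 - 215105)/(252*(1/114) - 565/82) = 157985/185101 - 442303/(42/19 - 565/82) = 157985/185101 - 442303/(-7291/1558) = 157985/185101 - 442303*(-1558/7291) = 157985/185101 + 689108074/7291 = 127555745474109/1349571391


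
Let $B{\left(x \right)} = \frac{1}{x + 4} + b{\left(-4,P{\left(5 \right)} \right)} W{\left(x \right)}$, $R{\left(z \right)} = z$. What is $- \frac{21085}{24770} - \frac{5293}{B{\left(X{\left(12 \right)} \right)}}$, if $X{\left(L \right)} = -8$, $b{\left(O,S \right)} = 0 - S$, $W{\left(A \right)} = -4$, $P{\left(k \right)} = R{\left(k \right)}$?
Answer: $- \frac{1331889}{4954} \approx -268.85$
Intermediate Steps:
$P{\left(k \right)} = k$
$b{\left(O,S \right)} = - S$
$B{\left(x \right)} = 20 + \frac{1}{4 + x}$ ($B{\left(x \right)} = \frac{1}{x + 4} + \left(-1\right) 5 \left(-4\right) = \frac{1}{4 + x} - -20 = \frac{1}{4 + x} + 20 = 20 + \frac{1}{4 + x}$)
$- \frac{21085}{24770} - \frac{5293}{B{\left(X{\left(12 \right)} \right)}} = - \frac{21085}{24770} - \frac{5293}{\frac{1}{4 - 8} \left(81 + 20 \left(-8\right)\right)} = \left(-21085\right) \frac{1}{24770} - \frac{5293}{\frac{1}{-4} \left(81 - 160\right)} = - \frac{4217}{4954} - \frac{5293}{\left(- \frac{1}{4}\right) \left(-79\right)} = - \frac{4217}{4954} - \frac{5293}{\frac{79}{4}} = - \frac{4217}{4954} - 268 = - \frac{1331889}{4954}$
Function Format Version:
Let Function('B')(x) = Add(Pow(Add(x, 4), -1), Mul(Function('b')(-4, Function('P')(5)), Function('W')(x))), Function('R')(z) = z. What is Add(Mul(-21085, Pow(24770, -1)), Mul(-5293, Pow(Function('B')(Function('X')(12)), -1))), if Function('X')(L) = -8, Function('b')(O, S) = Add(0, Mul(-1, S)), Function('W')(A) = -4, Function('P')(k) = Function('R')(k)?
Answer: Rational(-1331889, 4954) ≈ -268.85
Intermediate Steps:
Function('P')(k) = k
Function('b')(O, S) = Mul(-1, S)
Function('B')(x) = Add(20, Pow(Add(4, x), -1)) (Function('B')(x) = Add(Pow(Add(x, 4), -1), Mul(Mul(-1, 5), -4)) = Add(Pow(Add(4, x), -1), Mul(-5, -4)) = Add(Pow(Add(4, x), -1), 20) = Add(20, Pow(Add(4, x), -1)))
Add(Mul(-21085, Pow(24770, -1)), Mul(-5293, Pow(Function('B')(Function('X')(12)), -1))) = Add(Mul(-21085, Pow(24770, -1)), Mul(-5293, Pow(Mul(Pow(Add(4, -8), -1), Add(81, Mul(20, -8))), -1))) = Add(Mul(-21085, Rational(1, 24770)), Mul(-5293, Pow(Mul(Pow(-4, -1), Add(81, -160)), -1))) = Add(Rational(-4217, 4954), Mul(-5293, Pow(Mul(Rational(-1, 4), -79), -1))) = Add(Rational(-4217, 4954), Mul(-5293, Pow(Rational(79, 4), -1))) = Add(Rational(-4217, 4954), Mul(-5293, Rational(4, 79))) = Add(Rational(-4217, 4954), -268) = Rational(-1331889, 4954)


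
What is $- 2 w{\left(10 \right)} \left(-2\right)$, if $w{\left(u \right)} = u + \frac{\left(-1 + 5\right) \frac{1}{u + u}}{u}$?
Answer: $\frac{1002}{25} \approx 40.08$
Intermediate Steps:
$w{\left(u \right)} = u + \frac{2}{u^{2}}$ ($w{\left(u \right)} = u + \frac{4 \frac{1}{2 u}}{u} = u + \frac{2 \frac{1}{u}}{u} = u + \frac{2}{u^{2}}$)
$- 2 w{\left(10 \right)} \left(-2\right) = - 2 \left(10 + \frac{2}{100}\right) \left(-2\right) = - 2 \left(10 + 2 \cdot \frac{1}{100}\right) \left(-2\right) = - 2 \left(10 + \frac{1}{50}\right) \left(-2\right) = \left(-2\right) \frac{501}{50} \left(-2\right) = \left(- \frac{501}{25}\right) \left(-2\right) = \frac{1002}{25}$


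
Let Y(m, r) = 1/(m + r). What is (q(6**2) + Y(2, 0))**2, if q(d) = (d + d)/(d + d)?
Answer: 9/4 ≈ 2.2500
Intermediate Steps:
q(d) = 1 (q(d) = (2*d)/((2*d)) = (2*d)*(1/(2*d)) = 1)
(q(6**2) + Y(2, 0))**2 = (1 + 1/(2 + 0))**2 = (1 + 1/2)**2 = (3/2)**2 = 9/4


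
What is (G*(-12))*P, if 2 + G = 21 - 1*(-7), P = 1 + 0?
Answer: -312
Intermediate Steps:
P = 1
G = 26 (G = -2 + (21 - 1*(-7)) = -2 + (21 + 7) = -2 + 28 = 26)
(G*(-12))*P = (26*(-12))*1 = -312*1 = -312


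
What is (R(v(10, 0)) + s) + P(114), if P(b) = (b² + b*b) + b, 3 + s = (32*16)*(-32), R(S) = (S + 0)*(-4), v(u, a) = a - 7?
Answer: 9747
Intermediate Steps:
v(u, a) = -7 + a
R(S) = -4*S (R(S) = S*(-4) = -4*S)
s = -16387 (s = -3 + (32*16)*(-32) = -3 + 512*(-32) = -3 - 16384 = -16387)
P(b) = b + 2*b² (P(b) = (b² + b²) + b = 2*b² + b = b + 2*b²)
(R(v(10, 0)) + s) + P(114) = (-4*(-7 + 0) - 16387) + 114*(1 + 2*114) = (-4*(-7) - 16387) + 114*(1 + 228) = (28 - 16387) + 114*229 = -16359 + 26106 = 9747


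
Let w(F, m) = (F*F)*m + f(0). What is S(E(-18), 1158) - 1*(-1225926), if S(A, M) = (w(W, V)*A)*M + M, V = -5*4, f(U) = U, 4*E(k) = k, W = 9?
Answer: 9668904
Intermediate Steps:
E(k) = k/4
V = -20
w(F, m) = m*F² (w(F, m) = (F*F)*m + 0 = F²*m + 0 = m*F² + 0 = m*F²)
S(A, M) = M - 1620*A*M (S(A, M) = ((-20*9²)*A)*M + M = ((-20*81)*A)*M + M = (-1620*A)*M + M = -1620*A*M + M = M - 1620*A*M)
S(E(-18), 1158) - 1*(-1225926) = 1158*(1 - 405*(-18)) - 1*(-1225926) = 1158*(1 - 1620*(-9/2)) + 1225926 = 1158*(1 + 7290) + 1225926 = 1158*7291 + 1225926 = 8442978 + 1225926 = 9668904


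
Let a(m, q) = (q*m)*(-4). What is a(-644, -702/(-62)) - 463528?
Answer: -13465192/31 ≈ -4.3436e+5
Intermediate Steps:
a(m, q) = -4*m*q (a(m, q) = (m*q)*(-4) = -4*m*q)
a(-644, -702/(-62)) - 463528 = -4*(-644)*(-702/(-62)) - 463528 = -4*(-644)*(-702*(-1/62)) - 463528 = -4*(-644)*351/31 - 463528 = 904176/31 - 463528 = -13465192/31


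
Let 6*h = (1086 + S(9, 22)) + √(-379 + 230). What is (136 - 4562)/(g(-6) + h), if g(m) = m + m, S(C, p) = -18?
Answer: -26449776/992165 + 26556*I*√149/992165 ≈ -26.659 + 0.32672*I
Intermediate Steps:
g(m) = 2*m
h = 178 + I*√149/6 (h = ((1086 - 18) + √(-379 + 230))/6 = (1068 + √(-149))/6 = (1068 + I*√149)/6 = 178 + I*√149/6 ≈ 178.0 + 2.0344*I)
(136 - 4562)/(g(-6) + h) = (136 - 4562)/(2*(-6) + (178 + I*√149/6)) = -4426/(-12 + (178 + I*√149/6)) = -4426/(166 + I*√149/6)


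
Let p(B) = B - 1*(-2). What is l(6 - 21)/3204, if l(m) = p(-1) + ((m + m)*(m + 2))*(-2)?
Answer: -779/3204 ≈ -0.24313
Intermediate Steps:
p(B) = 2 + B (p(B) = B + 2 = 2 + B)
l(m) = 1 - 4*m*(2 + m) (l(m) = (2 - 1) + ((m + m)*(m + 2))*(-2) = 1 + ((2*m)*(2 + m))*(-2) = 1 + (2*m*(2 + m))*(-2) = 1 - 4*m*(2 + m))
l(6 - 21)/3204 = (1 - 8*(6 - 21) - 4*(6 - 21)²)/3204 = (1 - 8*(-15) - 4*(-15)²)*(1/3204) = (1 + 120 - 4*225)*(1/3204) = (1 + 120 - 900)*(1/3204) = -779*1/3204 = -779/3204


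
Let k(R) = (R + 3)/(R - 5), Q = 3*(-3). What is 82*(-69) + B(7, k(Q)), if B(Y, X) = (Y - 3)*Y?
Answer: -5630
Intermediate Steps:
Q = -9
k(R) = (3 + R)/(-5 + R)
B(Y, X) = Y*(-3 + Y) (B(Y, X) = (-3 + Y)*Y = Y*(-3 + Y))
82*(-69) + B(7, k(Q)) = 82*(-69) + 7*(-3 + 7) = -5658 + 7*4 = -5658 + 28 = -5630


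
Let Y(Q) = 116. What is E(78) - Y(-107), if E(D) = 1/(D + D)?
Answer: -18095/156 ≈ -115.99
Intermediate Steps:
E(D) = 1/(2*D)
E(78) - Y(-107) = (½)/78 - 1*116 = (½)*(1/78) - 116 = 1/156 - 116 = -18095/156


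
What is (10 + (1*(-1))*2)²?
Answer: 64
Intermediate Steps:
(10 + (1*(-1))*2)² = (10 - 1*2)² = (10 - 2)² = 8² = 64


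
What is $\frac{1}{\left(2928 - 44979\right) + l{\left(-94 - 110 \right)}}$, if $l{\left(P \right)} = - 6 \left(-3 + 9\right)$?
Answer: $- \frac{1}{42087} \approx -2.376 \cdot 10^{-5}$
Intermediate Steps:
$l{\left(P \right)} = -36$ ($l{\left(P \right)} = \left(-6\right) 6 = -36$)
$\frac{1}{\left(2928 - 44979\right) + l{\left(-94 - 110 \right)}} = \frac{1}{\left(2928 - 44979\right) - 36} = \frac{1}{-42051 - 36} = \frac{1}{-42087} = - \frac{1}{42087}$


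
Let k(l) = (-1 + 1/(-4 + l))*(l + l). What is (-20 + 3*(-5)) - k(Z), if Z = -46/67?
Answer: -385691/10519 ≈ -36.666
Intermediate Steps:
Z = -46/67 (Z = -46*1/67 = -46/67 ≈ -0.68657)
k(l) = 2*l*(-1 + 1/(-4 + l)) (k(l) = (-1 + 1/(-4 + l))*(2*l) = 2*l*(-1 + 1/(-4 + l)))
(-20 + 3*(-5)) - k(Z) = (-20 + 3*(-5)) - 2*(-46)*(5 - 1*(-46/67))/(67*(-4 - 46/67)) = (-20 - 15) - 2*(-46)*(5 + 46/67)/(67*(-314/67)) = -35 - 2*(-46)*(-67)*381/(67*314*67) = -35 - 1*17526/10519 = -35 - 17526/10519 = -385691/10519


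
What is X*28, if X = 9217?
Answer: 258076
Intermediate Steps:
X*28 = 9217*28 = 258076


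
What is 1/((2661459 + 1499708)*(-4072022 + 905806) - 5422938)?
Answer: -1/13175158957010 ≈ -7.5900e-14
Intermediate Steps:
1/((2661459 + 1499708)*(-4072022 + 905806) - 5422938) = 1/(4161167*(-3166216) - 5422938) = 1/(-13175153534072 - 5422938) = 1/(-13175158957010) = -1/13175158957010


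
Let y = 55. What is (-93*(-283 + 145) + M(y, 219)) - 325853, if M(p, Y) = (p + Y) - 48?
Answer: -312793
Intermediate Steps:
M(p, Y) = -48 + Y + p (M(p, Y) = (Y + p) - 48 = -48 + Y + p)
(-93*(-283 + 145) + M(y, 219)) - 325853 = (-93*(-283 + 145) + (-48 + 219 + 55)) - 325853 = (-93*(-138) + 226) - 325853 = (12834 + 226) - 325853 = 13060 - 325853 = -312793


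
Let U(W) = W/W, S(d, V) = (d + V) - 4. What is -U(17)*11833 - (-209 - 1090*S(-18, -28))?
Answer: -66124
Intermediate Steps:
S(d, V) = -4 + V + d (S(d, V) = (V + d) - 4 = -4 + V + d)
U(W) = 1
-U(17)*11833 - (-209 - 1090*S(-18, -28)) = -1*1*11833 - (-209 - 1090*(-4 - 28 - 18)) = -1*11833 - (-209 - 1090*(-50)) = -11833 - (-209 + 54500) = -11833 - 1*54291 = -11833 - 54291 = -66124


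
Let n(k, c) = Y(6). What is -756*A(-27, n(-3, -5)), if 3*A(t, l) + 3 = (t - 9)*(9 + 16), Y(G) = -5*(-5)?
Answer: 227556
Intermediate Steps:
Y(G) = 25
n(k, c) = 25
A(t, l) = -76 + 25*t/3 (A(t, l) = -1 + ((t - 9)*(9 + 16))/3 = -1 + ((-9 + t)*25)/3 = -1 + (-225 + 25*t)/3 = -1 + (-75 + 25*t/3) = -76 + 25*t/3)
-756*A(-27, n(-3, -5)) = -756*(-76 + (25/3)*(-27)) = -756*(-76 - 225) = -756*(-301) = 227556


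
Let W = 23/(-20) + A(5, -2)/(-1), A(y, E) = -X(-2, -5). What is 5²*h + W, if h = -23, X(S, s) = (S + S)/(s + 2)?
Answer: -34489/60 ≈ -574.82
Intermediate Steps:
X(S, s) = 2*S/(2 + s) (X(S, s) = (2*S)/(2 + s) = 2*S/(2 + s))
A(y, E) = -4/3 (A(y, E) = -2*(-2)/(2 - 5) = -2*(-2)/(-3) = -2*(-2)*(-1)/3 = -1*4/3 = -4/3)
W = 11/60 (W = 23/(-20) - 4/3/(-1) = 23*(-1/20) - 4/3*(-1) = -23/20 + 4/3 = 11/60 ≈ 0.18333)
5²*h + W = 5²*(-23) + 11/60 = 25*(-23) + 11/60 = -575 + 11/60 = -34489/60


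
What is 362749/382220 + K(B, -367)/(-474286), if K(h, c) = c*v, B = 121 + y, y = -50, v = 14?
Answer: 87005309287/90640797460 ≈ 0.95989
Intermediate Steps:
B = 71 (B = 121 - 50 = 71)
K(h, c) = 14*c (K(h, c) = c*14 = 14*c)
362749/382220 + K(B, -367)/(-474286) = 362749/382220 + (14*(-367))/(-474286) = 362749*(1/382220) - 5138*(-1/474286) = 362749/382220 + 2569/237143 = 87005309287/90640797460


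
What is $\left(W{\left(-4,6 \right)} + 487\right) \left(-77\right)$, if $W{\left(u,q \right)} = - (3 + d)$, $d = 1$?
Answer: $-37191$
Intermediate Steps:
$W{\left(u,q \right)} = -4$ ($W{\left(u,q \right)} = - (3 + 1) = \left(-1\right) 4 = -4$)
$\left(W{\left(-4,6 \right)} + 487\right) \left(-77\right) = \left(-4 + 487\right) \left(-77\right) = 483 \left(-77\right) = -37191$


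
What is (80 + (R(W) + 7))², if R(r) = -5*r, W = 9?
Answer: 1764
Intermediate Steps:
(80 + (R(W) + 7))² = (80 + (-5*9 + 7))² = (80 + (-45 + 7))² = (80 - 38)² = 42² = 1764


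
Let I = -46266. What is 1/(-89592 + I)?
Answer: -1/135858 ≈ -7.3606e-6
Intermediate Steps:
1/(-89592 + I) = 1/(-89592 - 46266) = 1/(-135858) = -1/135858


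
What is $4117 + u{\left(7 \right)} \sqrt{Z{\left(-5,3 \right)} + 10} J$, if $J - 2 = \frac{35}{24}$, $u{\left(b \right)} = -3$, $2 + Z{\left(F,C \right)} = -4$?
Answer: $\frac{16385}{4} \approx 4096.3$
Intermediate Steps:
$Z{\left(F,C \right)} = -6$ ($Z{\left(F,C \right)} = -2 - 4 = -6$)
$J = \frac{83}{24}$ ($J = 2 + \frac{35}{24} = \frac{83}{24} \approx 3.4583$)
$4117 + u{\left(7 \right)} \sqrt{Z{\left(-5,3 \right)} + 10} J = 4117 + - 3 \sqrt{-6 + 10} \cdot \frac{83}{24} = 4117 + - 3 \sqrt{4} \cdot \frac{83}{24} = 4117 + \left(-3\right) 2 \cdot \frac{83}{24} = 4117 - \frac{83}{4} = \frac{16385}{4}$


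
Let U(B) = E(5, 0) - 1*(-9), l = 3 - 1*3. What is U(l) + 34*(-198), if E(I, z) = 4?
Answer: -6719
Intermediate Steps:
l = 0 (l = 3 - 3 = 0)
U(B) = 13 (U(B) = 4 - 1*(-9) = 4 + 9 = 13)
U(l) + 34*(-198) = 13 + 34*(-198) = 13 - 6732 = -6719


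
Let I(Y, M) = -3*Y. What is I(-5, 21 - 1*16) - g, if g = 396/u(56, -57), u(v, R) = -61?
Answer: 1311/61 ≈ 21.492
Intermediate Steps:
g = -396/61 (g = 396/(-61) = 396*(-1/61) = -396/61 ≈ -6.4918)
I(-5, 21 - 1*16) - g = -3*(-5) - 1*(-396/61) = 15 + 396/61 = 1311/61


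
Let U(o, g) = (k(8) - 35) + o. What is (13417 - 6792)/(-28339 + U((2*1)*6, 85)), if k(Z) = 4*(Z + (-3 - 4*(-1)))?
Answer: -6625/28326 ≈ -0.23388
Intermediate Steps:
k(Z) = 4 + 4*Z (k(Z) = 4*(Z + (-3 + 4)) = 4*(Z + 1) = 4*(1 + Z) = 4 + 4*Z)
U(o, g) = 1 + o (U(o, g) = ((4 + 4*8) - 35) + o = ((4 + 32) - 35) + o = (36 - 35) + o = 1 + o)
(13417 - 6792)/(-28339 + U((2*1)*6, 85)) = (13417 - 6792)/(-28339 + (1 + (2*1)*6)) = 6625/(-28339 + (1 + 2*6)) = 6625/(-28339 + (1 + 12)) = 6625/(-28339 + 13) = 6625/(-28326) = 6625*(-1/28326) = -6625/28326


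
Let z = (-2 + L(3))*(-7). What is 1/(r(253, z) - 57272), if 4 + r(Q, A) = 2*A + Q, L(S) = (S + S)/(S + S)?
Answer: -1/57009 ≈ -1.7541e-5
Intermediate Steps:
L(S) = 1 (L(S) = (2*S)/((2*S)) = (2*S)*(1/(2*S)) = 1)
z = 7 (z = (-2 + 1)*(-7) = -1*(-7) = 7)
r(Q, A) = -4 + Q + 2*A (r(Q, A) = -4 + (2*A + Q) = -4 + (Q + 2*A) = -4 + Q + 2*A)
1/(r(253, z) - 57272) = 1/((-4 + 253 + 2*7) - 57272) = 1/((-4 + 253 + 14) - 57272) = 1/(263 - 57272) = 1/(-57009) = -1/57009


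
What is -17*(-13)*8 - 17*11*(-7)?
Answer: 3077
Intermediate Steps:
-17*(-13)*8 - 17*11*(-7) = 221*8 - 187*(-7) = 1768 + 1309 = 3077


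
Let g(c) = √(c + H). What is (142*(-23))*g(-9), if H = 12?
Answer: -3266*√3 ≈ -5656.9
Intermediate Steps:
g(c) = √(12 + c) (g(c) = √(c + 12) = √(12 + c))
(142*(-23))*g(-9) = (142*(-23))*√(12 - 9) = -3266*√3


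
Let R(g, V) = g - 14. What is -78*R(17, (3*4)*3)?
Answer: -234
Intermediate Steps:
R(g, V) = -14 + g
-78*R(17, (3*4)*3) = -78*(-14 + 17) = -78*3 = -234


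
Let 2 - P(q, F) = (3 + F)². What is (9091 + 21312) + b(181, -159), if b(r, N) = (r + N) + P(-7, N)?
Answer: 6091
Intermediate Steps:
P(q, F) = 2 - (3 + F)²
b(r, N) = 2 + N + r - (3 + N)² (b(r, N) = (r + N) + (2 - (3 + N)²) = (N + r) + (2 - (3 + N)²) = 2 + N + r - (3 + N)²)
(9091 + 21312) + b(181, -159) = (9091 + 21312) + (2 - 159 + 181 - (3 - 159)²) = 30403 + (2 - 159 + 181 - 1*(-156)²) = 30403 + (2 - 159 + 181 - 1*24336) = 30403 + (2 - 159 + 181 - 24336) = 30403 - 24312 = 6091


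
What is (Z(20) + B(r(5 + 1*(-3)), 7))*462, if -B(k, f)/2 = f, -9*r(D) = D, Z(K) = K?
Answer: 2772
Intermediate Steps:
r(D) = -D/9
B(k, f) = -2*f
(Z(20) + B(r(5 + 1*(-3)), 7))*462 = (20 - 2*7)*462 = (20 - 14)*462 = 6*462 = 2772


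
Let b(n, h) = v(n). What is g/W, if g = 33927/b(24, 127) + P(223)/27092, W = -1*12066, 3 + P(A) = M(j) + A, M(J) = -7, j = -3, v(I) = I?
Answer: -76596283/653784144 ≈ -0.11716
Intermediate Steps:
P(A) = -10 + A (P(A) = -3 + (-7 + A) = -10 + A)
b(n, h) = n
W = -12066
g = 76596283/54184 (g = 33927/24 + (-10 + 223)/27092 = 33927*(1/24) + 213*(1/27092) = 11309/8 + 213/27092 = 76596283/54184 ≈ 1413.6)
g/W = (76596283/54184)/(-12066) = (76596283/54184)*(-1/12066) = -76596283/653784144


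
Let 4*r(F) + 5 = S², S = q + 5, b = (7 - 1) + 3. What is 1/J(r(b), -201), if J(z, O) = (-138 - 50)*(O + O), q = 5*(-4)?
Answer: 1/75576 ≈ 1.3232e-5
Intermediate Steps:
b = 9 (b = 6 + 3 = 9)
q = -20
S = -15 (S = -20 + 5 = -15)
r(F) = 55 (r(F) = -5/4 + (¼)*(-15)² = -5/4 + (¼)*225 = -5/4 + 225/4 = 55)
J(z, O) = -376*O
1/J(r(b), -201) = 1/(-376*(-201)) = 1/75576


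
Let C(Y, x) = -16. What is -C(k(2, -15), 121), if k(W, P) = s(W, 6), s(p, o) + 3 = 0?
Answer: 16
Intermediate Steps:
s(p, o) = -3 (s(p, o) = -3 + 0 = -3)
k(W, P) = -3
-C(k(2, -15), 121) = -1*(-16) = 16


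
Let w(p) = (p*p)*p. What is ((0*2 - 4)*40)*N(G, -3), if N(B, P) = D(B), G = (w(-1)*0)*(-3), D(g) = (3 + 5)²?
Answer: -10240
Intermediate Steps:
w(p) = p³ (w(p) = p²*p = p³)
D(g) = 64 (D(g) = 8² = 64)
G = 0 (G = ((-1)³*0)*(-3) = -1*0*(-3) = 0*(-3) = 0)
N(B, P) = 64
((0*2 - 4)*40)*N(G, -3) = ((0*2 - 4)*40)*64 = ((0 - 4)*40)*64 = -4*40*64 = -160*64 = -10240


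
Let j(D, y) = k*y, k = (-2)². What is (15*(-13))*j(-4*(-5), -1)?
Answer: 780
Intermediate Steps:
k = 4
j(D, y) = 4*y
(15*(-13))*j(-4*(-5), -1) = (15*(-13))*(4*(-1)) = -195*(-4) = 780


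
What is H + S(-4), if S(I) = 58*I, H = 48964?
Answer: 48732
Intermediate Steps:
H + S(-4) = 48964 + 58*(-4) = 48964 - 232 = 48732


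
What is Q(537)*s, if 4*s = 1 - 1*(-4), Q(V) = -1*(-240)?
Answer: 300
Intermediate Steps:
Q(V) = 240
s = 5/4 (s = (1 - 1*(-4))/4 = (1 + 4)/4 = (¼)*5 = 5/4 ≈ 1.2500)
Q(537)*s = 240*(5/4) = 300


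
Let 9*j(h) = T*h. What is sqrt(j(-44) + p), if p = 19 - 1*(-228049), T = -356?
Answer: 2*sqrt(517069)/3 ≈ 479.38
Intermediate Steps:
j(h) = -356*h/9 (j(h) = (-356*h)/9 = -356*h/9)
p = 228068 (p = 19 + 228049 = 228068)
sqrt(j(-44) + p) = sqrt(-356/9*(-44) + 228068) = sqrt(15664/9 + 228068) = sqrt(2068276/9) = 2*sqrt(517069)/3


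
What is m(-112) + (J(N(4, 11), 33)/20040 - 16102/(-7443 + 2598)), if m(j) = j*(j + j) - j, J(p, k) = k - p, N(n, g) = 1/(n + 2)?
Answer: 978834641263/38837520 ≈ 25203.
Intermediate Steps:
N(n, g) = 1/(2 + n)
m(j) = -j + 2*j² (m(j) = j*(2*j) - j = 2*j² - j = -j + 2*j²)
m(-112) + (J(N(4, 11), 33)/20040 - 16102/(-7443 + 2598)) = -112*(-1 + 2*(-112)) + ((33 - 1/(2 + 4))/20040 - 16102/(-7443 + 2598)) = -112*(-1 - 224) + ((33 - 1/6)*(1/20040) - 16102/(-4845)) = -112*(-225) + ((33 - 1*⅙)*(1/20040) - 16102*(-1/4845)) = 25200 + ((33 - ⅙)*(1/20040) + 16102/4845) = 25200 + ((197/6)*(1/20040) + 16102/4845) = 25200 + (197/120240 + 16102/4845) = 25200 + 129137263/38837520 = 978834641263/38837520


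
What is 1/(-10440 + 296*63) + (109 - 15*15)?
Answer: -952127/8208 ≈ -116.00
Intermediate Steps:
1/(-10440 + 296*63) + (109 - 15*15) = 1/(-10440 + 18648) + (109 - 225) = 1/8208 - 116 = -952127/8208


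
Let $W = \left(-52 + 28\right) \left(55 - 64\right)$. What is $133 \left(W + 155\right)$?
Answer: $49343$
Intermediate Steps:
$W = 216$ ($W = \left(-24\right) \left(-9\right) = 216$)
$133 \left(W + 155\right) = 133 \left(216 + 155\right) = 133 \cdot 371 = 49343$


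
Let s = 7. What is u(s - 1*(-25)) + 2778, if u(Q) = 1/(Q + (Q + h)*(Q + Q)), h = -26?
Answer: 1155649/416 ≈ 2778.0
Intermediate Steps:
u(Q) = 1/(Q + 2*Q*(-26 + Q)) (u(Q) = 1/(Q + (Q - 26)*(Q + Q)) = 1/(Q + (-26 + Q)*(2*Q)) = 1/(Q + 2*Q*(-26 + Q)))
u(s - 1*(-25)) + 2778 = 1/((7 - 1*(-25))*(-51 + 2*(7 - 1*(-25)))) + 2778 = 1/((7 + 25)*(-51 + 2*(7 + 25))) + 2778 = 1/(32*(-51 + 2*32)) + 2778 = 1/(32*(-51 + 64)) + 2778 = (1/32)/13 + 2778 = (1/32)*(1/13) + 2778 = 1/416 + 2778 = 1155649/416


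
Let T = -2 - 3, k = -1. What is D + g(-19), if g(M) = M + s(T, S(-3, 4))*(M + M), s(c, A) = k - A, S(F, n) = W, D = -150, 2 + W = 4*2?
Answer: 97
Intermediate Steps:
W = 6 (W = -2 + 4*2 = -2 + 8 = 6)
T = -5
S(F, n) = 6
s(c, A) = -1 - A
g(M) = -13*M (g(M) = M + (-1 - 1*6)*(M + M) = M + (-1 - 6)*(2*M) = M - 14*M = -13*M)
D + g(-19) = -150 - 13*(-19) = -150 + 247 = 97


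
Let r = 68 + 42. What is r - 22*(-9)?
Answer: 308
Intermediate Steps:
r = 110
r - 22*(-9) = 110 - 22*(-9) = 110 + 198 = 308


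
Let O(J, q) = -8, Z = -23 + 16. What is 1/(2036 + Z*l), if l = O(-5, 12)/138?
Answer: 69/140512 ≈ 0.00049106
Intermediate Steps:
Z = -7
l = -4/69 (l = -8/138 = -8*1/138 = -4/69 ≈ -0.057971)
1/(2036 + Z*l) = 1/(2036 - 7*(-4/69)) = 1/(2036 + 28/69) = 1/(140512/69) = 69/140512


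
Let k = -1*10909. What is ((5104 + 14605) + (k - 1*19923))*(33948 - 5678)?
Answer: -314447210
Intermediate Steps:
k = -10909
((5104 + 14605) + (k - 1*19923))*(33948 - 5678) = ((5104 + 14605) + (-10909 - 1*19923))*(33948 - 5678) = (19709 + (-10909 - 19923))*28270 = (19709 - 30832)*28270 = -11123*28270 = -314447210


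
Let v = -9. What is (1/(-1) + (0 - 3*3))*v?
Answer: 90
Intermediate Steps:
(1/(-1) + (0 - 3*3))*v = (1/(-1) + (0 - 3*3))*(-9) = (-1 + (0 - 9))*(-9) = (-1 - 9)*(-9) = -10*(-9) = 90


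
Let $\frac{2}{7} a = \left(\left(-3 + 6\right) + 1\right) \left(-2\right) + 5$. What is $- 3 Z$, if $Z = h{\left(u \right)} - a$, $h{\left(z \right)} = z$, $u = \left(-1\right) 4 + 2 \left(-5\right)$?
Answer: $\frac{21}{2} \approx 10.5$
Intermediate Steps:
$u = -14$ ($u = -4 - 10 = -14$)
$a = - \frac{21}{2}$ ($a = \frac{7 \left(\left(\left(-3 + 6\right) + 1\right) \left(-2\right) + 5\right)}{2} = \frac{7 \left(\left(3 + 1\right) \left(-2\right) + 5\right)}{2} = \frac{7 \left(4 \left(-2\right) + 5\right)}{2} = \frac{7 \left(-8 + 5\right)}{2} = \frac{7}{2} \left(-3\right) = - \frac{21}{2} \approx -10.5$)
$Z = - \frac{7}{2}$ ($Z = -14 - - \frac{21}{2} = -14 + \frac{21}{2} = - \frac{7}{2} \approx -3.5$)
$- 3 Z = \left(-3\right) \left(- \frac{7}{2}\right) = \frac{21}{2}$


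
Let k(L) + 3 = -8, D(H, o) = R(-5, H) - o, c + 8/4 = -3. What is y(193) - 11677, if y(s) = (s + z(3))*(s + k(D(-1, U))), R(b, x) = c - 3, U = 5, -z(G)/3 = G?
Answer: 21811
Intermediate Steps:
c = -5 (c = -2 - 3 = -5)
z(G) = -3*G
R(b, x) = -8 (R(b, x) = -5 - 3 = -8)
D(H, o) = -8 - o
k(L) = -11 (k(L) = -3 - 8 = -11)
y(s) = (-11 + s)*(-9 + s) (y(s) = (s - 3*3)*(s - 11) = (s - 9)*(-11 + s) = (-9 + s)*(-11 + s) = (-11 + s)*(-9 + s))
y(193) - 11677 = (99 + 193**2 - 20*193) - 11677 = (99 + 37249 - 3860) - 11677 = 33488 - 11677 = 21811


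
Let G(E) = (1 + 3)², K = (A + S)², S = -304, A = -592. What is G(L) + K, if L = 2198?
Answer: 802832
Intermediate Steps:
K = 802816 (K = (-592 - 304)² = (-896)² = 802816)
G(E) = 16 (G(E) = 4² = 16)
G(L) + K = 16 + 802816 = 802832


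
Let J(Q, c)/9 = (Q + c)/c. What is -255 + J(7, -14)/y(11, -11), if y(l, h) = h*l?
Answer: -61719/242 ≈ -255.04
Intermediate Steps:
J(Q, c) = 9*(Q + c)/c (J(Q, c) = 9*((Q + c)/c) = 9*(Q + c)/c)
-255 + J(7, -14)/y(11, -11) = -255 + (9 + 9*7/(-14))/((-11*11)) = -255 + (9 + 9*7*(-1/14))/(-121) = -255 + (9 - 9/2)*(-1/121) = -255 + (9/2)*(-1/121) = -255 - 9/242 = -61719/242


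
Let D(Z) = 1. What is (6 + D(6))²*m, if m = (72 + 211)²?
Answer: 3924361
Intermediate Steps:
m = 80089 (m = 283² = 80089)
(6 + D(6))²*m = (6 + 1)²*80089 = 7²*80089 = 49*80089 = 3924361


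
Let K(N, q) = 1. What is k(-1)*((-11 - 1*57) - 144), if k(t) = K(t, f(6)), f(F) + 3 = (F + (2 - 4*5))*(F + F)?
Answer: -212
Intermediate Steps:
f(F) = -3 + 2*F*(-18 + F) (f(F) = -3 + (F + (2 - 4*5))*(F + F) = -3 + (F + (2 - 20))*(2*F) = -3 + (F - 18)*(2*F) = -3 + (-18 + F)*(2*F) = -3 + 2*F*(-18 + F))
k(t) = 1
k(-1)*((-11 - 1*57) - 144) = 1*((-11 - 1*57) - 144) = 1*((-11 - 57) - 144) = 1*(-68 - 144) = 1*(-212) = -212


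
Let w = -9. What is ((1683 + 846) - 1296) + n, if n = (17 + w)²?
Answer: 1297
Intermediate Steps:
n = 64 (n = (17 - 9)² = 8² = 64)
((1683 + 846) - 1296) + n = ((1683 + 846) - 1296) + 64 = (2529 - 1296) + 64 = 1233 + 64 = 1297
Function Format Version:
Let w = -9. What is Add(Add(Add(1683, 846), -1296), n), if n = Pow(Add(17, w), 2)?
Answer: 1297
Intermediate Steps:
n = 64 (n = Pow(Add(17, -9), 2) = Pow(8, 2) = 64)
Add(Add(Add(1683, 846), -1296), n) = Add(Add(Add(1683, 846), -1296), 64) = Add(Add(2529, -1296), 64) = Add(1233, 64) = 1297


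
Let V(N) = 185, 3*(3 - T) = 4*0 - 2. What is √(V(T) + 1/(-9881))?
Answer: 4*√1128894369/9881 ≈ 13.601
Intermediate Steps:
T = 11/3 (T = 3 - (4*0 - 2)/3 = 3 - (0 - 2)/3 = 3 - ⅓*(-2) = 3 + ⅔ = 11/3 ≈ 3.6667)
√(V(T) + 1/(-9881)) = √(185 + 1/(-9881)) = √(185 - 1/9881) = √(1827984/9881) = 4*√1128894369/9881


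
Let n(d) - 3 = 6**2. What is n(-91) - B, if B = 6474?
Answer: -6435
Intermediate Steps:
n(d) = 39 (n(d) = 3 + 6**2 = 3 + 36 = 39)
n(-91) - B = 39 - 1*6474 = 39 - 6474 = -6435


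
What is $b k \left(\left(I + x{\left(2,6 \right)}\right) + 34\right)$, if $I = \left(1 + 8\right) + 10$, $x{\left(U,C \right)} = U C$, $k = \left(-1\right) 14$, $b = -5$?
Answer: $4550$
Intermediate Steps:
$k = -14$
$x{\left(U,C \right)} = C U$
$I = 19$ ($I = 9 + 10 = 19$)
$b k \left(\left(I + x{\left(2,6 \right)}\right) + 34\right) = \left(-5\right) \left(-14\right) \left(\left(19 + 6 \cdot 2\right) + 34\right) = 70 \left(\left(19 + 12\right) + 34\right) = 70 \left(31 + 34\right) = 70 \cdot 65 = 4550$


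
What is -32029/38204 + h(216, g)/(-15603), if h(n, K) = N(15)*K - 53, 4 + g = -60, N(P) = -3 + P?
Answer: -468383003/596097012 ≈ -0.78575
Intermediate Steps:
g = -64 (g = -4 - 60 = -64)
h(n, K) = -53 + 12*K (h(n, K) = (-3 + 15)*K - 53 = 12*K - 53 = -53 + 12*K)
-32029/38204 + h(216, g)/(-15603) = -32029/38204 + (-53 + 12*(-64))/(-15603) = -32029*1/38204 + (-53 - 768)*(-1/15603) = -32029/38204 - 821*(-1/15603) = -32029/38204 + 821/15603 = -468383003/596097012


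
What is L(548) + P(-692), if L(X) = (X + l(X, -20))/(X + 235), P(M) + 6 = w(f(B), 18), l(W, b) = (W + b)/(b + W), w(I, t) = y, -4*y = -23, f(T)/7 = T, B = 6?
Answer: 157/348 ≈ 0.45115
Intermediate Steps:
f(T) = 7*T
y = 23/4 (y = -¼*(-23) = 23/4 ≈ 5.7500)
w(I, t) = 23/4
l(W, b) = 1 (l(W, b) = (W + b)/(W + b) = 1)
P(M) = -¼ (P(M) = -6 + 23/4 = -¼)
L(X) = (1 + X)/(235 + X) (L(X) = (X + 1)/(X + 235) = (1 + X)/(235 + X))
L(548) + P(-692) = (1 + 548)/(235 + 548) - ¼ = 549/783 - ¼ = (1/783)*549 - ¼ = 61/87 - ¼ = 157/348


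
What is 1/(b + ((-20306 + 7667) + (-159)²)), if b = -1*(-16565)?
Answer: 1/29207 ≈ 3.4238e-5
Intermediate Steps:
b = 16565
1/(b + ((-20306 + 7667) + (-159)²)) = 1/(16565 + ((-20306 + 7667) + (-159)²)) = 1/(16565 + (-12639 + 25281)) = 1/(16565 + 12642) = 1/29207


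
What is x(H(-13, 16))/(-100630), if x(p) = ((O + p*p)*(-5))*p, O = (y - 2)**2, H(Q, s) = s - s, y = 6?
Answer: 0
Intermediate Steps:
H(Q, s) = 0
O = 16 (O = (6 - 2)**2 = 4**2 = 16)
x(p) = p*(-80 - 5*p**2) (x(p) = ((16 + p*p)*(-5))*p = ((16 + p**2)*(-5))*p = (-80 - 5*p**2)*p = p*(-80 - 5*p**2))
x(H(-13, 16))/(-100630) = -5*0*(16 + 0**2)/(-100630) = -5*0*(16 + 0)*(-1/100630) = -5*0*16*(-1/100630) = 0*(-1/100630) = 0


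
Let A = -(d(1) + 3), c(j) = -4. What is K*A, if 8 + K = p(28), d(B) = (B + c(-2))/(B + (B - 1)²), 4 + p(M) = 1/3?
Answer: 0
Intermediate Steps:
p(M) = -11/3 (p(M) = -4 + 1/3 = -4 + ⅓ = -11/3)
d(B) = (-4 + B)/(B + (-1 + B)²) (d(B) = (B - 4)/(B + (B - 1)²) = (-4 + B)/(B + (-1 + B)²))
K = -35/3 (K = -8 - 11/3 = -35/3 ≈ -11.667)
A = 0 (A = -((-4 + 1)/(1 + (-1 + 1)²) + 3) = -(-3/(1 + 0²) + 3) = -(-3/(1 + 0) + 3) = -(-3/1 + 3) = -(1*(-3) + 3) = -(-3 + 3) = -1*0 = 0)
K*A = -35/3*0 = 0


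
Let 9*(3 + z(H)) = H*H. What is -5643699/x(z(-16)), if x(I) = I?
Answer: -50793291/229 ≈ -2.2180e+5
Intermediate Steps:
z(H) = -3 + H²/9 (z(H) = -3 + (H*H)/9 = -3 + H²/9)
-5643699/x(z(-16)) = -5643699/(-3 + (⅑)*(-16)²) = -5643699/(-3 + (⅑)*256) = -5643699/(-3 + 256/9) = -5643699/229/9 = -5643699*9/229 = -50793291/229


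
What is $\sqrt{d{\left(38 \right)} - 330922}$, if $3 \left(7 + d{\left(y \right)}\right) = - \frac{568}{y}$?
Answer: $\frac{i \sqrt{1075204509}}{57} \approx 575.27 i$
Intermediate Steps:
$d{\left(y \right)} = -7 - \frac{568}{3 y}$ ($d{\left(y \right)} = -7 + \frac{\left(-568\right) \frac{1}{y}}{3} = -7 - \frac{568}{3 y}$)
$\sqrt{d{\left(38 \right)} - 330922} = \sqrt{\left(-7 - \frac{568}{3 \cdot 38}\right) - 330922} = \sqrt{\left(-7 - \frac{284}{57}\right) - 330922} = \sqrt{- \frac{683}{57} - 330922} = \sqrt{- \frac{18863237}{57}} = \frac{i \sqrt{1075204509}}{57}$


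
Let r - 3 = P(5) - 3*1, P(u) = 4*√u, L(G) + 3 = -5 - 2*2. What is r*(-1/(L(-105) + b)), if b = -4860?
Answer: √5/1218 ≈ 0.0018359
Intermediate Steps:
L(G) = -12 (L(G) = -3 + (-5 - 2*2) = -3 + (-5 - 4) = -3 - 9 = -12)
r = 4*√5 (r = 3 + (4*√5 - 3*1) = 3 + (4*√5 - 3) = 3 + (-3 + 4*√5) = 4*√5 ≈ 8.9443)
r*(-1/(L(-105) + b)) = (4*√5)*(-1/(-12 - 4860)) = (4*√5)*(-1/(-4872)) = (4*√5)*(-1*(-1/4872)) = (4*√5)*(1/4872) = √5/1218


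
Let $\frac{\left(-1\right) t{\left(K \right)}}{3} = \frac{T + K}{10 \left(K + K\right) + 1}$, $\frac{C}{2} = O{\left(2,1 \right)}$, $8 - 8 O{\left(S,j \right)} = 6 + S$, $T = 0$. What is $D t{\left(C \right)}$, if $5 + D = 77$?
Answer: $0$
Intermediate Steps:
$D = 72$ ($D = -5 + 77 = 72$)
$O{\left(S,j \right)} = \frac{1}{4} - \frac{S}{8}$ ($O{\left(S,j \right)} = 1 - \frac{6 + S}{8} = 1 - \left(\frac{3}{4} + \frac{S}{8}\right) = \frac{1}{4} - \frac{S}{8}$)
$C = 0$ ($C = 2 \left(\frac{1}{4} - \frac{1}{4}\right) = 2 \cdot 0 = 0$)
$t{\left(K \right)} = - \frac{3 K}{1 + 20 K}$ ($t{\left(K \right)} = - 3 \frac{0 + K}{10 \left(K + K\right) + 1} = - 3 \frac{K}{10 \cdot 2 K + 1} = - 3 \frac{K}{20 K + 1} = - 3 \frac{K}{1 + 20 K} = - \frac{3 K}{1 + 20 K}$)
$D t{\left(C \right)} = 72 \left(\left(-3\right) 0 \frac{1}{1 + 20 \cdot 0}\right) = 72 \left(\left(-3\right) 0 \frac{1}{1 + 0}\right) = 72 \left(\left(-3\right) 0 \cdot 1^{-1}\right) = 72 \left(\left(-3\right) 0 \cdot 1\right) = 72 \cdot 0 = 0$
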